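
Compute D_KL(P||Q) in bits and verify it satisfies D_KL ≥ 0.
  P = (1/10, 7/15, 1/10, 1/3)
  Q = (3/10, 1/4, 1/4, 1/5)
0.3752 bits

KL divergence satisfies the Gibbs inequality: D_KL(P||Q) ≥ 0 for all distributions P, Q.

D_KL(P||Q) = Σ p(x) log(p(x)/q(x))
Term by term:
  x=0: 1/10 × log_2[(1/10)/(3/10)] = -0.1585
  x=1: 7/15 × log_2[(7/15)/(1/4)] = 0.4202
  x=2: 1/10 × log_2[(1/10)/(1/4)] = -0.1322
  x=3: 1/3 × log_2[(1/3)/(1/5)] = 0.2457
D_KL(P||Q) = 0.3752 bits

D_KL(P||Q) = 0.3752 ≥ 0 ✓

This non-negativity is a fundamental property: relative entropy cannot be negative because it measures how different Q is from P.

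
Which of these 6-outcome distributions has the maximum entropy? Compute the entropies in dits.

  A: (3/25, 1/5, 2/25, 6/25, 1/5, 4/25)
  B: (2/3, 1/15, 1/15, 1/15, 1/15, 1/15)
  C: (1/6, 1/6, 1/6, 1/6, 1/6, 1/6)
C

For a discrete distribution over n outcomes, entropy is maximized by the uniform distribution.

Computing entropies:
H(A) = 0.7539 dits
H(B) = 0.5094 dits
H(C) = 0.7782 dits

The uniform distribution (where all probabilities equal 1/6) achieves the maximum entropy of log_10(6) = 0.7782 dits.

Distribution C has the highest entropy.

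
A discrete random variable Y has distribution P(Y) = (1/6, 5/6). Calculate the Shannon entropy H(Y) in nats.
0.4506 nats

Shannon entropy is H(X) = -Σ p(x) log p(x).

For P = (1/6, 5/6):
H = -1/6 × log_e(1/6) -5/6 × log_e(5/6)
H = 0.4506 nats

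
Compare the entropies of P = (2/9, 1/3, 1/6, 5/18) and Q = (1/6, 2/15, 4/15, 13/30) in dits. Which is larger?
P

Computing entropies in dits:
H(P) = 0.5884
H(Q) = 0.5568

Distribution P has higher entropy.

Intuition: The distribution closer to uniform (more spread out) has higher entropy.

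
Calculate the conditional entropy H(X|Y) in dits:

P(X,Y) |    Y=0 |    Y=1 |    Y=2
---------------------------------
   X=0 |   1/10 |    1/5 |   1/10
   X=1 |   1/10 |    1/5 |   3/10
0.2783 dits

Using the chain rule: H(X|Y) = H(X,Y) - H(Y)

First, compute H(X,Y) = 0.7365 dits

Marginal P(Y) = (1/5, 2/5, 2/5)
H(Y) = 0.4581 dits

H(X|Y) = H(X,Y) - H(Y) = 0.7365 - 0.4581 = 0.2783 dits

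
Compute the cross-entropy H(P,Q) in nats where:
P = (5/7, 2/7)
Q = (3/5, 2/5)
0.6267 nats

Cross-entropy: H(P,Q) = -Σ p(x) log q(x)

Alternatively: H(P,Q) = H(P) + D_KL(P||Q)
H(P) = 0.5983 nats
D_KL(P||Q) = 0.0284 nats

H(P,Q) = 0.5983 + 0.0284 = 0.6267 nats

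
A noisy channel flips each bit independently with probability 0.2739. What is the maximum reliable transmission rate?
0.1530 bits

For a binary symmetric channel (BSC) with error probability p:
Capacity C = 1 - H(p) bits per symbol

where H(p) = -p log₂(p) - (1-p) log₂(1-p) is the binary entropy function.

H(0.2739) = 0.8470 bits
C = 1 - 0.8470 = 0.1530 bits per symbol

This means we can reliably transmit up to 0.1530 bits of information per channel use.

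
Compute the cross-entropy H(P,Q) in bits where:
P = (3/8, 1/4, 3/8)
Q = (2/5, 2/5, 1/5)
1.6969 bits

Cross-entropy: H(P,Q) = -Σ p(x) log q(x)

Alternatively: H(P,Q) = H(P) + D_KL(P||Q)
H(P) = 1.5613 bits
D_KL(P||Q) = 0.1356 bits

H(P,Q) = 1.5613 + 0.1356 = 1.6969 bits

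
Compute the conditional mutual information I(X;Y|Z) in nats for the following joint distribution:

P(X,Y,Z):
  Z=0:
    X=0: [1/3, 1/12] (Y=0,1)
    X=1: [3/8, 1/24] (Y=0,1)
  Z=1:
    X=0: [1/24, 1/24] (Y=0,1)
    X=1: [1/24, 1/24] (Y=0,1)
0.0083 nats

Conditional mutual information: I(X;Y|Z) = H(X|Z) + H(Y|Z) - H(X,Y|Z)

H(Z) = 0.4506
H(X,Z) = 1.1437 → H(X|Z) = 0.6931
H(Y,Z) = 0.9183 → H(Y|Z) = 0.4678
H(X,Y,Z) = 1.6032 → H(X,Y|Z) = 1.1526

I(X;Y|Z) = 0.6931 + 0.4678 - 1.1526 = 0.0083 nats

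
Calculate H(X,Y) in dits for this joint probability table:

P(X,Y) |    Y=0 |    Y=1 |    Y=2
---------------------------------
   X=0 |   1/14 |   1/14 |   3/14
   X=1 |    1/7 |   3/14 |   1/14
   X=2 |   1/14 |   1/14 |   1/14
0.8986 dits

Joint entropy is H(X,Y) = -Σ_{x,y} p(x,y) log p(x,y).

Summing over all non-zero entries:
H(X,Y) = -[1/14·log_10(1/14) + 1/14·log_10(1/14) + 3/14·log_10(3/14) + 1/7·log_10(1/7) + 3/14·log_10(3/14) + 1/14·log_10(1/14) + 1/14·log_10(1/14) + 1/14·log_10(1/14) + 1/14·log_10(1/14)]
H(X,Y) = 0.8986 dits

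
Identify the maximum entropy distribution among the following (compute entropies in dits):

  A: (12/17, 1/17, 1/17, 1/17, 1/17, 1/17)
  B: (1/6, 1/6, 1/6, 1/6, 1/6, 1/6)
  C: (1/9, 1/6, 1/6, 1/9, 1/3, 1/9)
B

For a discrete distribution over n outcomes, entropy is maximized by the uniform distribution.

Computing entropies:
H(A) = 0.4687 dits
H(B) = 0.7782 dits
H(C) = 0.7365 dits

The uniform distribution (where all probabilities equal 1/6) achieves the maximum entropy of log_10(6) = 0.7782 dits.

Distribution B has the highest entropy.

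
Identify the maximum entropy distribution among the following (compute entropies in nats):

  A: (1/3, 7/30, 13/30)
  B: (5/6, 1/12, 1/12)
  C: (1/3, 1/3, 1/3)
C

For a discrete distribution over n outcomes, entropy is maximized by the uniform distribution.

Computing entropies:
H(A) = 1.0681 nats
H(B) = 0.5661 nats
H(C) = 1.0986 nats

The uniform distribution (where all probabilities equal 1/3) achieves the maximum entropy of log_e(3) = 1.0986 nats.

Distribution C has the highest entropy.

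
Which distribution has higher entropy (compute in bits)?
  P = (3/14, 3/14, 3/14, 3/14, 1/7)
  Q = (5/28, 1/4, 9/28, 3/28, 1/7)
P

Computing entropies in bits:
H(P) = 2.3060
H(Q) = 2.2165

Distribution P has higher entropy.

Intuition: The distribution closer to uniform (more spread out) has higher entropy.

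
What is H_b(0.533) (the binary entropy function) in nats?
0.6910 nats

The binary entropy function is:
H(p) = -p log(p) - (1-p) log(1-p)

H(0.533) = -0.533 × log_e(0.533) - 0.467 × log_e(0.467)
H(0.533) = 0.6910 nats

Note: Binary entropy is maximized at p=0.5 (H=1 bit) and minimized at p=0 or p=1 (H=0).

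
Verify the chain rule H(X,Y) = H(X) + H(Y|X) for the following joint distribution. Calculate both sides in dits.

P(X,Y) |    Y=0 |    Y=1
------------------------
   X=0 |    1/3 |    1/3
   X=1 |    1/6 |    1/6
H(X,Y) = 0.5775, H(X) = 0.2764, H(Y|X) = 0.3010 (all in dits)

Chain rule: H(X,Y) = H(X) + H(Y|X)

Left side — joint entropy directly:
H(X,Y) = -Σ p(x,y) log p(x,y) = 0.5775 dits

Right side — compute H(Y|X) from the conditional distributions:
P(X) = (2/3, 1/3), so H(X) = 0.2764 dits
H(Y|X) = Σ_x P(X=x) · H(Y|X=x):
  P(Y|X=0) = (1/2, 1/2), H(Y|X=0) = 0.3010, weight P(X=0) = 2/3
  P(Y|X=1) = (1/2, 1/2), H(Y|X=1) = 0.3010, weight P(X=1) = 1/3
H(Y|X) = 0.3010 dits

H(X) + H(Y|X) = 0.2764 + 0.3010 = 0.5775 dits

Both sides equal 0.5775 dits. ✓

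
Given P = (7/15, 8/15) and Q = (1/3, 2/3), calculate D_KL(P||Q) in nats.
0.0380 nats

KL divergence: D_KL(P||Q) = Σ p(x) log(p(x)/q(x))

Computing term by term:
  x=0: 7/15 × log_e[(7/15)/(1/3)] = 7/15 × 0.3365 = 0.1570
  x=1: 8/15 × log_e[(8/15)/(2/3)] = 8/15 × -0.2231 = -0.1190

D_KL(P||Q) = 0.0380 nats

Note: KL divergence is always non-negative and equals 0 iff P = Q.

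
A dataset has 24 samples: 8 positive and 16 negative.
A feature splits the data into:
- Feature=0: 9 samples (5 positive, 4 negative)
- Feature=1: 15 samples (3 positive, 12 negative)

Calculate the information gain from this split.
0.0954 bits

Information Gain = H(Y) - H(Y|Feature)

Before split:
P(positive) = 8/24 = 0.3333
H(Y) = 0.9183 bits

After split:
Feature=0: H = 0.9911 bits (weight = 9/24)
Feature=1: H = 0.7219 bits (weight = 15/24)
H(Y|Feature) = (9/24)×0.9911 + (15/24)×0.7219 = 0.8229 bits

Information Gain = 0.9183 - 0.8229 = 0.0954 bits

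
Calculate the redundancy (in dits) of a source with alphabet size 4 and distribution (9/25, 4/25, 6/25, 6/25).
0.0175 dits

Redundancy measures how far a source is from maximum entropy:
R = H_max - H(X)

Maximum entropy for 4 symbols: H_max = log_10(4) = 0.6021 dits
Actual entropy: H(X) = 0.5846 dits
Redundancy: R = 0.6021 - 0.5846 = 0.0175 dits

This redundancy represents potential for compression: the source could be compressed by 0.0175 dits per symbol.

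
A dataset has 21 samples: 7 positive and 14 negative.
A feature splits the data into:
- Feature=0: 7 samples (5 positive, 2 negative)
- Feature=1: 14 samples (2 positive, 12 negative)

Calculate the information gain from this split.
0.2361 bits

Information Gain = H(Y) - H(Y|Feature)

Before split:
P(positive) = 7/21 = 0.3333
H(Y) = 0.9183 bits

After split:
Feature=0: H = 0.8631 bits (weight = 7/21)
Feature=1: H = 0.5917 bits (weight = 14/21)
H(Y|Feature) = (7/21)×0.8631 + (14/21)×0.5917 = 0.6822 bits

Information Gain = 0.9183 - 0.6822 = 0.2361 bits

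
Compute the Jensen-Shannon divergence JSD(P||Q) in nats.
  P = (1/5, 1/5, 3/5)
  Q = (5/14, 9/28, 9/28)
0.0398 nats

Jensen-Shannon divergence is:
JSD(P||Q) = 0.5 × D_KL(P||M) + 0.5 × D_KL(Q||M)
where M = 0.5 × (P + Q) is the mixture distribution.

M = 0.5 × (1/5, 1/5, 3/5) + 0.5 × (5/14, 9/28, 9/28) = (0.278571, 0.260714, 0.460714)

D_KL(P||M) = 0.0392 nats
D_KL(Q||M) = 0.0403 nats

JSD(P||Q) = 0.5 × 0.0392 + 0.5 × 0.0403 = 0.0398 nats

Unlike KL divergence, JSD is symmetric and bounded: 0 ≤ JSD ≤ log(2).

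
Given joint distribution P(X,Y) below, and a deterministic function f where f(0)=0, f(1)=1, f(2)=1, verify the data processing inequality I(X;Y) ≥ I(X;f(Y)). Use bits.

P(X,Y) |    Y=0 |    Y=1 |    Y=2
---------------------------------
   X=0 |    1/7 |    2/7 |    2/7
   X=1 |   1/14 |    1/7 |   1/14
I(X;Y) = 0.0150, I(X;f(Y)) = 0.0021, inequality holds: 0.0150 ≥ 0.0021

Data Processing Inequality: For any Markov chain X → Y → Z, we have I(X;Y) ≥ I(X;Z).

Here Z = f(Y) is a deterministic function of Y, forming X → Y → Z.

Original I(X;Y) = 0.0150 bits

After applying f:
P(X,Z) where Z=f(Y):
- P(X,Z=0) = P(X,Y=0)
- P(X,Z=1) = P(X,Y=1) + P(X,Y=2)

I(X;Z) = I(X;f(Y)) = 0.0021 bits

Verification: 0.0150 ≥ 0.0021 ✓

Information cannot be created by processing; the function f can only lose information about X.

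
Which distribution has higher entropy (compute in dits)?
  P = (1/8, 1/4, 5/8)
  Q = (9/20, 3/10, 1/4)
Q

Computing entropies in dits:
H(P) = 0.3910
H(Q) = 0.4634

Distribution Q has higher entropy.

Intuition: The distribution closer to uniform (more spread out) has higher entropy.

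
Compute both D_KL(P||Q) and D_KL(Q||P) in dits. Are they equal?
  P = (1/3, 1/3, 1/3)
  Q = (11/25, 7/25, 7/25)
D_KL(P||Q) = 0.0103, D_KL(Q||P) = 0.0106

KL divergence is not symmetric: D_KL(P||Q) ≠ D_KL(Q||P) in general.

D_KL(P||Q) = 0.0103 dits
D_KL(Q||P) = 0.0106 dits

No, they are not equal!

This asymmetry is why KL divergence is not a true distance metric.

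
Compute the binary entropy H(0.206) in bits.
0.7338 bits

The binary entropy function is:
H(p) = -p log(p) - (1-p) log(1-p)

H(0.206) = -0.206 × log_2(0.206) - 0.794 × log_2(0.794)
H(0.206) = 0.7338 bits

Note: Binary entropy is maximized at p=0.5 (H=1 bit) and minimized at p=0 or p=1 (H=0).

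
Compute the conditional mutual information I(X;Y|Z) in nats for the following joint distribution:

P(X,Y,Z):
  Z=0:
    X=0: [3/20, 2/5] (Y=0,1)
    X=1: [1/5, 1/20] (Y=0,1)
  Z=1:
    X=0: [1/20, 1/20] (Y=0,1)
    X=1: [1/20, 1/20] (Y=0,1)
0.1009 nats

Conditional mutual information: I(X;Y|Z) = H(X|Z) + H(Y|Z) - H(X,Y|Z)

H(Z) = 0.5004
H(X,Z) = 1.1359 → H(X|Z) = 0.6355
H(Y,Z) = 1.1873 → H(Y|Z) = 0.6869
H(X,Y,Z) = 1.7219 → H(X,Y|Z) = 1.2215

I(X;Y|Z) = 0.6355 + 0.6869 - 1.2215 = 0.1009 nats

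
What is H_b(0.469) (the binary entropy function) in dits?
0.3002 dits

The binary entropy function is:
H(p) = -p log(p) - (1-p) log(1-p)

H(0.469) = -0.469 × log_10(0.469) - 0.531 × log_10(0.531)
H(0.469) = 0.3002 dits

Note: Binary entropy is maximized at p=0.5 (H=1 bit) and minimized at p=0 or p=1 (H=0).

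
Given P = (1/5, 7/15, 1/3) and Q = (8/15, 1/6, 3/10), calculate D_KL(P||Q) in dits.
0.1387 dits

KL divergence: D_KL(P||Q) = Σ p(x) log(p(x)/q(x))

Computing term by term:
  x=0: 1/5 × log_10[(1/5)/(8/15)] = 1/5 × -0.4260 = -0.0852
  x=1: 7/15 × log_10[(7/15)/(1/6)] = 7/15 × 0.4472 = 0.2087
  x=2: 1/3 × log_10[(1/3)/(3/10)] = 1/3 × 0.0458 = 0.0153

D_KL(P||Q) = 0.1387 dits

Note: KL divergence is always non-negative and equals 0 iff P = Q.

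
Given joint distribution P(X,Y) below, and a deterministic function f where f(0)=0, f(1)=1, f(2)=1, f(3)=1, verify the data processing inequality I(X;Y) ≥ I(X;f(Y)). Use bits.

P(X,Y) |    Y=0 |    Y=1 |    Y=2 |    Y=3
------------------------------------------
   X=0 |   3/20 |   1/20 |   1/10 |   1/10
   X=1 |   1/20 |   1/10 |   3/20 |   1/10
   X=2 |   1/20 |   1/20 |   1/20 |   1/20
I(X;Y) = 0.0610, I(X;f(Y)) = 0.0498, inequality holds: 0.0610 ≥ 0.0498

Data Processing Inequality: For any Markov chain X → Y → Z, we have I(X;Y) ≥ I(X;Z).

Here Z = f(Y) is a deterministic function of Y, forming X → Y → Z.

Original I(X;Y) = 0.0610 bits

After applying f:
P(X,Z) where Z=f(Y):
- P(X,Z=0) = P(X,Y=0)
- P(X,Z=1) = P(X,Y=1) + P(X,Y=2) + P(X,Y=3)

I(X;Z) = I(X;f(Y)) = 0.0498 bits

Verification: 0.0610 ≥ 0.0498 ✓

Information cannot be created by processing; the function f can only lose information about X.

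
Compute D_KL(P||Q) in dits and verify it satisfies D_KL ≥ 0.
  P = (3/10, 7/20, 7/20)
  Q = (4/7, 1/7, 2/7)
0.0831 dits

KL divergence satisfies the Gibbs inequality: D_KL(P||Q) ≥ 0 for all distributions P, Q.

D_KL(P||Q) = Σ p(x) log(p(x)/q(x))
Term by term:
  x=0: 3/10 × log_10[(3/10)/(4/7)] = -0.0840
  x=1: 7/20 × log_10[(7/20)/(1/7)] = 0.1362
  x=2: 7/20 × log_10[(7/20)/(2/7)] = 0.0308
D_KL(P||Q) = 0.0831 dits

D_KL(P||Q) = 0.0831 ≥ 0 ✓

This non-negativity is a fundamental property: relative entropy cannot be negative because it measures how different Q is from P.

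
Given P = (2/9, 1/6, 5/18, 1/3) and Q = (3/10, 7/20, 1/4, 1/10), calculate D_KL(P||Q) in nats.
0.2402 nats

KL divergence: D_KL(P||Q) = Σ p(x) log(p(x)/q(x))

Computing term by term:
  x=0: 2/9 × log_e[(2/9)/(3/10)] = 2/9 × -0.3001 = -0.0667
  x=1: 1/6 × log_e[(1/6)/(7/20)] = 1/6 × -0.7419 = -0.1237
  x=2: 5/18 × log_e[(5/18)/(1/4)] = 5/18 × 0.1054 = 0.0293
  x=3: 1/3 × log_e[(1/3)/(1/10)] = 1/3 × 1.2040 = 0.4013

D_KL(P||Q) = 0.2402 nats

Note: KL divergence is always non-negative and equals 0 iff P = Q.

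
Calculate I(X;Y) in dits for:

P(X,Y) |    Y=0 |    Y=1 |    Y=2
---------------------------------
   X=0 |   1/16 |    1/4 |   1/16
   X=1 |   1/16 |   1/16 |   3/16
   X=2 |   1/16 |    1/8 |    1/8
0.0397 dits

Mutual information: I(X;Y) = H(X) + H(Y) - H(X,Y)

Marginals:
P(X) = (3/8, 5/16, 5/16), H(X) = 0.4755 dits
P(Y) = (3/16, 7/16, 3/8), H(Y) = 0.4531 dits

Joint entropy: H(X,Y) = 0.8889 dits

I(X;Y) = 0.4755 + 0.4531 - 0.8889 = 0.0397 dits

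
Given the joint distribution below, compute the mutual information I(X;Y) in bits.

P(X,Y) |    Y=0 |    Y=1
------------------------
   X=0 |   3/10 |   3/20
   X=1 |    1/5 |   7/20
0.0667 bits

Mutual information: I(X;Y) = H(X) + H(Y) - H(X,Y)

Marginals:
P(X) = (9/20, 11/20), H(X) = 0.9928 bits
P(Y) = (1/2, 1/2), H(Y) = 1.0000 bits

Joint entropy: H(X,Y) = 1.9261 bits

I(X;Y) = 0.9928 + 1.0000 - 1.9261 = 0.0667 bits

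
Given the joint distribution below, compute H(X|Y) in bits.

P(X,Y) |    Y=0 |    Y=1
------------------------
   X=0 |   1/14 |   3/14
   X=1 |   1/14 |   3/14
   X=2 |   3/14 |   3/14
1.5085 bits

Using the chain rule: H(X|Y) = H(X,Y) - H(Y)

First, compute H(X,Y) = 2.4488 bits

Marginal P(Y) = (5/14, 9/14)
H(Y) = 0.9403 bits

H(X|Y) = H(X,Y) - H(Y) = 2.4488 - 0.9403 = 1.5085 bits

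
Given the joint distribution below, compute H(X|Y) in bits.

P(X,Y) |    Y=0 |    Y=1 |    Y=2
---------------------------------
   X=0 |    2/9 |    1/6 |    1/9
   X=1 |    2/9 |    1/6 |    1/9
1.0000 bits

Using the chain rule: H(X|Y) = H(X,Y) - H(Y)

First, compute H(X,Y) = 2.5305 bits

Marginal P(Y) = (4/9, 1/3, 2/9)
H(Y) = 1.5305 bits

H(X|Y) = H(X,Y) - H(Y) = 2.5305 - 1.5305 = 1.0000 bits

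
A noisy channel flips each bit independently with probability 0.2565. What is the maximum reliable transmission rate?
0.1786 bits

For a binary symmetric channel (BSC) with error probability p:
Capacity C = 1 - H(p) bits per symbol

where H(p) = -p log₂(p) - (1-p) log₂(1-p) is the binary entropy function.

H(0.2565) = 0.8214 bits
C = 1 - 0.8214 = 0.1786 bits per symbol

This means we can reliably transmit up to 0.1786 bits of information per channel use.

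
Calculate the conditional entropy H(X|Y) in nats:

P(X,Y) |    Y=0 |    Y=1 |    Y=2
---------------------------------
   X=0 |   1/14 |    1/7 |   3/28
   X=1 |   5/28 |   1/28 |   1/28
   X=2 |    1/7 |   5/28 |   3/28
0.9950 nats

Using the chain rule: H(X|Y) = H(X,Y) - H(Y)

First, compute H(X,Y) = 2.0764 nats

Marginal P(Y) = (11/28, 5/14, 1/4)
H(Y) = 1.0813 nats

H(X|Y) = H(X,Y) - H(Y) = 2.0764 - 1.0813 = 0.9950 nats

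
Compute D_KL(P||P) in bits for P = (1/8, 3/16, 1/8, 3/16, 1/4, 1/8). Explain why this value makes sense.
0.0000 bits

KL divergence satisfies the Gibbs inequality: D_KL(P||Q) ≥ 0 for all distributions P, Q.

D_KL(P||Q) = Σ p(x) log(p(x)/q(x))
Each term is p(x) × log_2(p(x)/p(x)) = p(x) × log_2(1) = 0, so the sum is 0.
D_KL(P||Q) = 0.0000 bits

When P = Q, the KL divergence is exactly 0, as there is no 'divergence' between identical distributions.

This non-negativity is a fundamental property: relative entropy cannot be negative because it measures how different Q is from P.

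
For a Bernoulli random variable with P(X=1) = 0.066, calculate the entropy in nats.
0.2432 nats

The binary entropy function is:
H(p) = -p log(p) - (1-p) log(1-p)

H(0.066) = -0.066 × log_e(0.066) - 0.934 × log_e(0.934)
H(0.066) = 0.2432 nats

Note: Binary entropy is maximized at p=0.5 (H=1 bit) and minimized at p=0 or p=1 (H=0).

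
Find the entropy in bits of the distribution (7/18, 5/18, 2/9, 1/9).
1.8776 bits

Shannon entropy is H(X) = -Σ p(x) log p(x).

For P = (7/18, 5/18, 2/9, 1/9):
H = -7/18 × log_2(7/18) -5/18 × log_2(5/18) -2/9 × log_2(2/9) -1/9 × log_2(1/9)
H = 1.8776 bits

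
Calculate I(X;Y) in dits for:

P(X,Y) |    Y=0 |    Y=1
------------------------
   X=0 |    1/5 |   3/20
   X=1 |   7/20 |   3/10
0.0002 dits

Mutual information: I(X;Y) = H(X) + H(Y) - H(X,Y)

Marginals:
P(X) = (7/20, 13/20), H(X) = 0.2812 dits
P(Y) = (11/20, 9/20), H(Y) = 0.2989 dits

Joint entropy: H(X,Y) = 0.5798 dits

I(X;Y) = 0.2812 + 0.2989 - 0.5798 = 0.0002 dits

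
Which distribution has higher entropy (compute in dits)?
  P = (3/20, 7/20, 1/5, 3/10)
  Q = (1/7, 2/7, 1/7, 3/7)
P

Computing entropies in dits:
H(P) = 0.5798
H(Q) = 0.5546

Distribution P has higher entropy.

Intuition: The distribution closer to uniform (more spread out) has higher entropy.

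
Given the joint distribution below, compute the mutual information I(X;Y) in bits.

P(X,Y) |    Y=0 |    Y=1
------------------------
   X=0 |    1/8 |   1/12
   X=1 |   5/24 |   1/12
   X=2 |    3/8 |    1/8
0.0112 bits

Mutual information: I(X;Y) = H(X) + H(Y) - H(X,Y)

Marginals:
P(X) = (5/24, 7/24, 1/2), H(X) = 1.4899 bits
P(Y) = (17/24, 7/24), H(Y) = 0.8709 bits

Joint entropy: H(X,Y) = 2.3496 bits

I(X;Y) = 1.4899 + 0.8709 - 2.3496 = 0.0112 bits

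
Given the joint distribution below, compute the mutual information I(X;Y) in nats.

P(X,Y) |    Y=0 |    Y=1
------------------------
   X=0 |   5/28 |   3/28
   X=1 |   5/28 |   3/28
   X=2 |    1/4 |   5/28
0.0009 nats

Mutual information: I(X;Y) = H(X) + H(Y) - H(X,Y)

Marginals:
P(X) = (2/7, 2/7, 3/7), H(X) = 1.0790 nats
P(Y) = (17/28, 11/28), H(Y) = 0.6700 nats

Joint entropy: H(X,Y) = 1.7481 nats

I(X;Y) = 1.0790 + 0.6700 - 1.7481 = 0.0009 nats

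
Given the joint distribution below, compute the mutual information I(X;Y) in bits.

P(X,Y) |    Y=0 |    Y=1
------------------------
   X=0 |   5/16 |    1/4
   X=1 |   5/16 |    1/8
0.0193 bits

Mutual information: I(X;Y) = H(X) + H(Y) - H(X,Y)

Marginals:
P(X) = (9/16, 7/16), H(X) = 0.9887 bits
P(Y) = (5/8, 3/8), H(Y) = 0.9544 bits

Joint entropy: H(X,Y) = 1.9238 bits

I(X;Y) = 0.9887 + 0.9544 - 1.9238 = 0.0193 bits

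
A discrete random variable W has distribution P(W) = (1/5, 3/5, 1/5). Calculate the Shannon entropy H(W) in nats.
0.9503 nats

Shannon entropy is H(X) = -Σ p(x) log p(x).

For P = (1/5, 3/5, 1/5):
H = -1/5 × log_e(1/5) -3/5 × log_e(3/5) -1/5 × log_e(1/5)
H = 0.9503 nats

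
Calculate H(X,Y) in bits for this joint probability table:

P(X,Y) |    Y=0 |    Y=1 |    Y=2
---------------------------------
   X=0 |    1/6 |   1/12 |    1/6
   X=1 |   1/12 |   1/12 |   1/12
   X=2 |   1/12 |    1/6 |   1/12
3.0850 bits

Joint entropy is H(X,Y) = -Σ_{x,y} p(x,y) log p(x,y).

Summing over all non-zero entries:
H(X,Y) = -[1/6·log_2(1/6) + 1/12·log_2(1/12) + 1/6·log_2(1/6) + 1/12·log_2(1/12) + 1/12·log_2(1/12) + 1/12·log_2(1/12) + 1/12·log_2(1/12) + 1/6·log_2(1/6) + 1/12·log_2(1/12)]
H(X,Y) = 3.0850 bits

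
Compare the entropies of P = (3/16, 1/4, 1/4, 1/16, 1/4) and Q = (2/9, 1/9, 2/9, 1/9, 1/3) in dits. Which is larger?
P

Computing entropies in dits:
H(P) = 0.6631
H(Q) = 0.6614

Distribution P has higher entropy.

Intuition: The distribution closer to uniform (more spread out) has higher entropy.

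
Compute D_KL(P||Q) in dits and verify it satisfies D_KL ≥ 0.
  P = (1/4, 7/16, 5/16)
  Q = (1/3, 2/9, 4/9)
0.0497 dits

KL divergence satisfies the Gibbs inequality: D_KL(P||Q) ≥ 0 for all distributions P, Q.

D_KL(P||Q) = Σ p(x) log(p(x)/q(x))
Term by term:
  x=0: 1/4 × log_10[(1/4)/(1/3)] = -0.0312
  x=1: 7/16 × log_10[(7/16)/(2/9)] = 0.1287
  x=2: 5/16 × log_10[(5/16)/(4/9)] = -0.0478
D_KL(P||Q) = 0.0497 dits

D_KL(P||Q) = 0.0497 ≥ 0 ✓

This non-negativity is a fundamental property: relative entropy cannot be negative because it measures how different Q is from P.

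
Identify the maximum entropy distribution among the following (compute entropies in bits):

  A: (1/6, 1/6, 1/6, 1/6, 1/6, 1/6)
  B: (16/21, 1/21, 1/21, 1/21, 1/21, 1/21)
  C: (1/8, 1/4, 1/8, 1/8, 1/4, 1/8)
A

For a discrete distribution over n outcomes, entropy is maximized by the uniform distribution.

Computing entropies:
H(A) = 2.5850 bits
H(B) = 1.3447 bits
H(C) = 2.5000 bits

The uniform distribution (where all probabilities equal 1/6) achieves the maximum entropy of log_2(6) = 2.5850 bits.

Distribution A has the highest entropy.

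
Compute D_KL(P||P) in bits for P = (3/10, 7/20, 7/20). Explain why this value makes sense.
0.0000 bits

KL divergence satisfies the Gibbs inequality: D_KL(P||Q) ≥ 0 for all distributions P, Q.

D_KL(P||Q) = Σ p(x) log(p(x)/q(x))
Each term is p(x) × log_2(p(x)/p(x)) = p(x) × log_2(1) = 0, so the sum is 0.
D_KL(P||Q) = 0.0000 bits

When P = Q, the KL divergence is exactly 0, as there is no 'divergence' between identical distributions.

This non-negativity is a fundamental property: relative entropy cannot be negative because it measures how different Q is from P.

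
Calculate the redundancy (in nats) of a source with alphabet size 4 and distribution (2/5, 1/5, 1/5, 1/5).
0.0541 nats

Redundancy measures how far a source is from maximum entropy:
R = H_max - H(X)

Maximum entropy for 4 symbols: H_max = log_e(4) = 1.3863 nats
Actual entropy: H(X) = 1.3322 nats
Redundancy: R = 1.3863 - 1.3322 = 0.0541 nats

This redundancy represents potential for compression: the source could be compressed by 0.0541 nats per symbol.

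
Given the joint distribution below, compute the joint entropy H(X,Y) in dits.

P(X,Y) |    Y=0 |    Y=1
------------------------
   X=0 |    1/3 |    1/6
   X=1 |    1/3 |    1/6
0.5775 dits

Joint entropy is H(X,Y) = -Σ_{x,y} p(x,y) log p(x,y).

Summing over all non-zero entries:
H(X,Y) = -[1/3·log_10(1/3) + 1/6·log_10(1/6) + 1/3·log_10(1/3) + 1/6·log_10(1/6)]
H(X,Y) = 0.5775 dits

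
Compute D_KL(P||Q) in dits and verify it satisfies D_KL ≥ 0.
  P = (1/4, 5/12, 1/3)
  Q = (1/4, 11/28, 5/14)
0.0007 dits

KL divergence satisfies the Gibbs inequality: D_KL(P||Q) ≥ 0 for all distributions P, Q.

D_KL(P||Q) = Σ p(x) log(p(x)/q(x))
Term by term:
  x=0: 1/4 × log_10[(1/4)/(1/4)] = 0.0000
  x=1: 5/12 × log_10[(5/12)/(11/28)] = 0.0106
  x=2: 1/3 × log_10[(1/3)/(5/14)] = -0.0100
D_KL(P||Q) = 0.0007 dits

D_KL(P||Q) = 0.0007 ≥ 0 ✓

This non-negativity is a fundamental property: relative entropy cannot be negative because it measures how different Q is from P.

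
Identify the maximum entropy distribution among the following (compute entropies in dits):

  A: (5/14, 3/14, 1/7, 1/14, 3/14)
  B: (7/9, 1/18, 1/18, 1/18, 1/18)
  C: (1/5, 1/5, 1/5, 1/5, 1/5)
C

For a discrete distribution over n outcomes, entropy is maximized by the uniform distribution.

Computing entropies:
H(A) = 0.6490 dits
H(B) = 0.3638 dits
H(C) = 0.6990 dits

The uniform distribution (where all probabilities equal 1/5) achieves the maximum entropy of log_10(5) = 0.6990 dits.

Distribution C has the highest entropy.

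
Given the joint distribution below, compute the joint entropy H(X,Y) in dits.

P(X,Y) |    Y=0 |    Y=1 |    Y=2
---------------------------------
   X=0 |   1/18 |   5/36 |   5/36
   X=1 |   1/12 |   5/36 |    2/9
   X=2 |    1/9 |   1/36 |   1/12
0.9012 dits

Joint entropy is H(X,Y) = -Σ_{x,y} p(x,y) log p(x,y).

Summing over all non-zero entries:
H(X,Y) = -[1/18·log_10(1/18) + 5/36·log_10(5/36) + 5/36·log_10(5/36) + 1/12·log_10(1/12) + 5/36·log_10(5/36) + 2/9·log_10(2/9) + 1/9·log_10(1/9) + 1/36·log_10(1/36) + 1/12·log_10(1/12)]
H(X,Y) = 0.9012 dits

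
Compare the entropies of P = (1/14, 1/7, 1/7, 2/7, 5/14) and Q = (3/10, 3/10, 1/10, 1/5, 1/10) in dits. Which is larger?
Q

Computing entropies in dits:
H(P) = 0.6385
H(Q) = 0.6535

Distribution Q has higher entropy.

Intuition: The distribution closer to uniform (more spread out) has higher entropy.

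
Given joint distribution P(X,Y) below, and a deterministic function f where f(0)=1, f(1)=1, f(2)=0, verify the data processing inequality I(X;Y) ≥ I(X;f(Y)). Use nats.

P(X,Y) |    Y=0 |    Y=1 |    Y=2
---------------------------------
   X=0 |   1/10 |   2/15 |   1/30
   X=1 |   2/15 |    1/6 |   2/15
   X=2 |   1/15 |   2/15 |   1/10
I(X;Y) = 0.0244, I(X;f(Y)) = 0.0210, inequality holds: 0.0244 ≥ 0.0210

Data Processing Inequality: For any Markov chain X → Y → Z, we have I(X;Y) ≥ I(X;Z).

Here Z = f(Y) is a deterministic function of Y, forming X → Y → Z.

Original I(X;Y) = 0.0244 nats

After applying f:
P(X,Z) where Z=f(Y):
- P(X,Z=0) = P(X,Y=2)
- P(X,Z=1) = P(X,Y=0) + P(X,Y=1)

I(X;Z) = I(X;f(Y)) = 0.0210 nats

Verification: 0.0244 ≥ 0.0210 ✓

Information cannot be created by processing; the function f can only lose information about X.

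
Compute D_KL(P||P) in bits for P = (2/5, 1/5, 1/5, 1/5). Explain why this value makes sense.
0.0000 bits

KL divergence satisfies the Gibbs inequality: D_KL(P||Q) ≥ 0 for all distributions P, Q.

D_KL(P||Q) = Σ p(x) log(p(x)/q(x))
Each term is p(x) × log_2(p(x)/p(x)) = p(x) × log_2(1) = 0, so the sum is 0.
D_KL(P||Q) = 0.0000 bits

When P = Q, the KL divergence is exactly 0, as there is no 'divergence' between identical distributions.

This non-negativity is a fundamental property: relative entropy cannot be negative because it measures how different Q is from P.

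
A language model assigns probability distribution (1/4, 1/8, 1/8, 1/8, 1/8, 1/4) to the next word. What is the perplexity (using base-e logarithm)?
5.6569

Perplexity is e^H (or exp(H) for natural log).

First, H = -Σ p log p = 1.7329 nats
Perplexity = e^1.7329 = 5.6569

Interpretation: The model's uncertainty is equivalent to choosing uniformly among 5.7 options.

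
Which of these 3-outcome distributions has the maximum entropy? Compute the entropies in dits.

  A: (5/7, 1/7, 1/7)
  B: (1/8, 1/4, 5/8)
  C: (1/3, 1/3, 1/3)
C

For a discrete distribution over n outcomes, entropy is maximized by the uniform distribution.

Computing entropies:
H(A) = 0.3458 dits
H(B) = 0.3910 dits
H(C) = 0.4771 dits

The uniform distribution (where all probabilities equal 1/3) achieves the maximum entropy of log_10(3) = 0.4771 dits.

Distribution C has the highest entropy.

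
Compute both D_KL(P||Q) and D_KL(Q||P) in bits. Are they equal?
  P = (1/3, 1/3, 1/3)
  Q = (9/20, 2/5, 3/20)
D_KL(P||Q) = 0.1520, D_KL(Q||P) = 0.1272

KL divergence is not symmetric: D_KL(P||Q) ≠ D_KL(Q||P) in general.

D_KL(P||Q) = 0.1520 bits
D_KL(Q||P) = 0.1272 bits

No, they are not equal!

This asymmetry is why KL divergence is not a true distance metric.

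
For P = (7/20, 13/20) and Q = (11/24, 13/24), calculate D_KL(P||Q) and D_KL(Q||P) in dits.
D_KL(P||Q) = 0.0105, D_KL(Q||P) = 0.0108

KL divergence is not symmetric: D_KL(P||Q) ≠ D_KL(Q||P) in general.

D_KL(P||Q) = 0.0105 dits
D_KL(Q||P) = 0.0108 dits

No, they are not equal!

This asymmetry is why KL divergence is not a true distance metric.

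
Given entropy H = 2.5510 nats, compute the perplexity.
12.8199

Perplexity is e^H (or exp(H) for natural log).

H = 2.5510 nats
Perplexity = e^2.5510 = 12.8199

Interpretation: The model's uncertainty is equivalent to choosing uniformly among 12.8 options.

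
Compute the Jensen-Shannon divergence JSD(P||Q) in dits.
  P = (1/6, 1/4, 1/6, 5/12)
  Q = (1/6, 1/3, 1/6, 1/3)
0.0023 dits

Jensen-Shannon divergence is:
JSD(P||Q) = 0.5 × D_KL(P||M) + 0.5 × D_KL(Q||M)
where M = 0.5 × (P + Q) is the mixture distribution.

M = 0.5 × (1/6, 1/4, 1/6, 5/12) + 0.5 × (1/6, 1/3, 1/6, 1/3) = (1/6, 7/24, 1/6, 3/8)

D_KL(P||M) = 0.0023 dits
D_KL(Q||M) = 0.0023 dits

JSD(P||Q) = 0.5 × 0.0023 + 0.5 × 0.0023 = 0.0023 dits

Unlike KL divergence, JSD is symmetric and bounded: 0 ≤ JSD ≤ log(2).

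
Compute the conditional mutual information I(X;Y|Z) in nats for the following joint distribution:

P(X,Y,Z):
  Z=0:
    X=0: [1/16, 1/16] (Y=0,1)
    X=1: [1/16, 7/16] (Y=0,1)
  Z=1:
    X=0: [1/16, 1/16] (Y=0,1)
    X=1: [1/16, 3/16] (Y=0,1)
0.0492 nats

Conditional mutual information: I(X;Y|Z) = H(X|Z) + H(Y|Z) - H(X,Y|Z)

H(Z) = 0.6616
H(X,Z) = 1.2130 → H(X|Z) = 0.5514
H(Y,Z) = 1.2130 → H(Y|Z) = 0.5514
H(X,Y,Z) = 1.7153 → H(X,Y|Z) = 1.0537

I(X;Y|Z) = 0.5514 + 0.5514 - 1.0537 = 0.0492 nats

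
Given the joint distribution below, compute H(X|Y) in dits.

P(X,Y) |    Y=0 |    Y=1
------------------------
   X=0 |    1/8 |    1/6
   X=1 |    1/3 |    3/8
0.2618 dits

Using the chain rule: H(X|Y) = H(X,Y) - H(Y)

First, compute H(X,Y) = 0.5614 dits

Marginal P(Y) = (11/24, 13/24)
H(Y) = 0.2995 dits

H(X|Y) = H(X,Y) - H(Y) = 0.5614 - 0.2995 = 0.2618 dits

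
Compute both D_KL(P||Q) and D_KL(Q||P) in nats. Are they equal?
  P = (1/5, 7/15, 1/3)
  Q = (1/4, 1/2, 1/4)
D_KL(P||Q) = 0.0191, D_KL(Q||P) = 0.0184

KL divergence is not symmetric: D_KL(P||Q) ≠ D_KL(Q||P) in general.

D_KL(P||Q) = 0.0191 nats
D_KL(Q||P) = 0.0184 nats

No, they are not equal!

This asymmetry is why KL divergence is not a true distance metric.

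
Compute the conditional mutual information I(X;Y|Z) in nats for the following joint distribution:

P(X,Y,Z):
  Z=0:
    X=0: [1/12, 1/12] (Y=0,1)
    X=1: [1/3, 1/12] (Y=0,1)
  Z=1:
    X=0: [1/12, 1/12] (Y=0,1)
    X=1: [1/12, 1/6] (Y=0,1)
0.0307 nats

Conditional mutual information: I(X;Y|Z) = H(X|Z) + H(Y|Z) - H(X,Y|Z)

H(Z) = 0.6792
H(X,Z) = 1.3086 → H(X|Z) = 0.6294
H(Y,Z) = 1.3086 → H(Y|Z) = 0.6294
H(X,Y,Z) = 1.9073 → H(X,Y|Z) = 1.2281

I(X;Y|Z) = 0.6294 + 0.6294 - 1.2281 = 0.0307 nats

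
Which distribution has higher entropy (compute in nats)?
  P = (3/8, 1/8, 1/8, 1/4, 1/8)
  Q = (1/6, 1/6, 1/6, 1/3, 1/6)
Q

Computing entropies in nats:
H(P) = 1.4942
H(Q) = 1.5607

Distribution Q has higher entropy.

Intuition: The distribution closer to uniform (more spread out) has higher entropy.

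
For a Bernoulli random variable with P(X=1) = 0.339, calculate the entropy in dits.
0.2781 dits

The binary entropy function is:
H(p) = -p log(p) - (1-p) log(1-p)

H(0.339) = -0.339 × log_10(0.339) - 0.661 × log_10(0.661)
H(0.339) = 0.2781 dits

Note: Binary entropy is maximized at p=0.5 (H=1 bit) and minimized at p=0 or p=1 (H=0).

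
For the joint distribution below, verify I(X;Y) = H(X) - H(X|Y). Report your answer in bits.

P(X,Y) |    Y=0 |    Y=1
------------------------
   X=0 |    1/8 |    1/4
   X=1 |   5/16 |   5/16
I(X;Y) = 0.0193 bits

Mutual information has multiple equivalent forms:
- I(X;Y) = H(X) - H(X|Y)
- I(X;Y) = H(Y) - H(Y|X)
- I(X;Y) = H(X) + H(Y) - H(X,Y)

Computing all quantities:
H(X) = 0.9544, H(Y) = 0.9887, H(X,Y) = 1.9238
H(X|Y) = 0.9351, H(Y|X) = 0.9694

Verification:
H(X) - H(X|Y) = 0.9544 - 0.9351 = 0.0193
H(Y) - H(Y|X) = 0.9887 - 0.9694 = 0.0193
H(X) + H(Y) - H(X,Y) = 0.9544 + 0.9887 - 1.9238 = 0.0193

All forms give I(X;Y) = 0.0193 bits. ✓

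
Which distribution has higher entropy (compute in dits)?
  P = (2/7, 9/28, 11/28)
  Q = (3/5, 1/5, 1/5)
P

Computing entropies in dits:
H(P) = 0.4733
H(Q) = 0.4127

Distribution P has higher entropy.

Intuition: The distribution closer to uniform (more spread out) has higher entropy.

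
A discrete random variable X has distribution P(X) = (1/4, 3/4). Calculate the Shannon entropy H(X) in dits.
0.2442 dits

Shannon entropy is H(X) = -Σ p(x) log p(x).

For P = (1/4, 3/4):
H = -1/4 × log_10(1/4) -3/4 × log_10(3/4)
H = 0.2442 dits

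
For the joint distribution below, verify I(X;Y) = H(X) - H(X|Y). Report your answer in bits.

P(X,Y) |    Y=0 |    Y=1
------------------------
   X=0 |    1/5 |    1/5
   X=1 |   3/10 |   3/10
I(X;Y) = 0.0000 bits

Mutual information has multiple equivalent forms:
- I(X;Y) = H(X) - H(X|Y)
- I(X;Y) = H(Y) - H(Y|X)
- I(X;Y) = H(X) + H(Y) - H(X,Y)

Computing all quantities:
H(X) = 0.9710, H(Y) = 1.0000, H(X,Y) = 1.9710
H(X|Y) = 0.9710, H(Y|X) = 1.0000

Verification:
H(X) - H(X|Y) = 0.9710 - 0.9710 = 0.0000
H(Y) - H(Y|X) = 1.0000 - 1.0000 = 0.0000
H(X) + H(Y) - H(X,Y) = 0.9710 + 1.0000 - 1.9710 = 0.0000

All forms give I(X;Y) = 0.0000 bits. ✓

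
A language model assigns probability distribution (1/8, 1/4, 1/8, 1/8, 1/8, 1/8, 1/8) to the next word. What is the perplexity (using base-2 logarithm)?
6.7272

Perplexity is 2^H (or exp(H) for natural log).

First, H = -Σ p log p = 2.7500 bits
Perplexity = 2^2.7500 = 6.7272

Interpretation: The model's uncertainty is equivalent to choosing uniformly among 6.7 options.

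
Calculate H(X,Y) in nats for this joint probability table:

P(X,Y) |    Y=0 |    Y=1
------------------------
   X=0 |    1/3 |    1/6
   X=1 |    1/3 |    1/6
1.3297 nats

Joint entropy is H(X,Y) = -Σ_{x,y} p(x,y) log p(x,y).

Summing over all non-zero entries:
H(X,Y) = -[1/3·log_e(1/3) + 1/6·log_e(1/6) + 1/3·log_e(1/3) + 1/6·log_e(1/6)]
H(X,Y) = 1.3297 nats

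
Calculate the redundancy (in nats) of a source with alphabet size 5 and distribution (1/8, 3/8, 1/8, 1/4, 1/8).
0.1153 nats

Redundancy measures how far a source is from maximum entropy:
R = H_max - H(X)

Maximum entropy for 5 symbols: H_max = log_e(5) = 1.6094 nats
Actual entropy: H(X) = 1.4942 nats
Redundancy: R = 1.6094 - 1.4942 = 0.1153 nats

This redundancy represents potential for compression: the source could be compressed by 0.1153 nats per symbol.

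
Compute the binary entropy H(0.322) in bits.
0.9065 bits

The binary entropy function is:
H(p) = -p log(p) - (1-p) log(1-p)

H(0.322) = -0.322 × log_2(0.322) - 0.678 × log_2(0.678)
H(0.322) = 0.9065 bits

Note: Binary entropy is maximized at p=0.5 (H=1 bit) and minimized at p=0 or p=1 (H=0).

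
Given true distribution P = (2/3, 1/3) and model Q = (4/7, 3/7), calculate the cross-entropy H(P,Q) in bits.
0.9457 bits

Cross-entropy: H(P,Q) = -Σ p(x) log q(x)

Alternatively: H(P,Q) = H(P) + D_KL(P||Q)
H(P) = 0.9183 bits
D_KL(P||Q) = 0.0274 bits

H(P,Q) = 0.9183 + 0.0274 = 0.9457 bits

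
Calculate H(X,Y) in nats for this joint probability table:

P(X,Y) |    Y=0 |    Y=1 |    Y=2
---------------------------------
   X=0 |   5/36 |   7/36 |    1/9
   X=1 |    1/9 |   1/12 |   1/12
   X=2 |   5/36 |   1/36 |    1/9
2.1129 nats

Joint entropy is H(X,Y) = -Σ_{x,y} p(x,y) log p(x,y).

Summing over all non-zero entries:
H(X,Y) = -[5/36·log_e(5/36) + 7/36·log_e(7/36) + 1/9·log_e(1/9) + 1/9·log_e(1/9) + 1/12·log_e(1/12) + 1/12·log_e(1/12) + 5/36·log_e(5/36) + 1/36·log_e(1/36) + 1/9·log_e(1/9)]
H(X,Y) = 2.1129 nats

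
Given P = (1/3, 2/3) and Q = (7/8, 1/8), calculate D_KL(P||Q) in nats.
0.7943 nats

KL divergence: D_KL(P||Q) = Σ p(x) log(p(x)/q(x))

Computing term by term:
  x=0: 1/3 × log_e[(1/3)/(7/8)] = 1/3 × -0.9651 = -0.3217
  x=1: 2/3 × log_e[(2/3)/(1/8)] = 2/3 × 1.6740 = 1.1160

D_KL(P||Q) = 0.7943 nats

Note: KL divergence is always non-negative and equals 0 iff P = Q.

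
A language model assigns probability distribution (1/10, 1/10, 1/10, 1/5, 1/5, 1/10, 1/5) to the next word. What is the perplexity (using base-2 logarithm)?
6.5975

Perplexity is 2^H (or exp(H) for natural log).

First, H = -Σ p log p = 2.7219 bits
Perplexity = 2^2.7219 = 6.5975

Interpretation: The model's uncertainty is equivalent to choosing uniformly among 6.6 options.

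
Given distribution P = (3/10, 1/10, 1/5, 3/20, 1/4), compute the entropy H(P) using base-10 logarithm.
0.6708 dits

Shannon entropy is H(X) = -Σ p(x) log p(x).

For P = (3/10, 1/10, 1/5, 3/20, 1/4):
H = -3/10 × log_10(3/10) -1/10 × log_10(1/10) -1/5 × log_10(1/5) -3/20 × log_10(3/20) -1/4 × log_10(1/4)
H = 0.6708 dits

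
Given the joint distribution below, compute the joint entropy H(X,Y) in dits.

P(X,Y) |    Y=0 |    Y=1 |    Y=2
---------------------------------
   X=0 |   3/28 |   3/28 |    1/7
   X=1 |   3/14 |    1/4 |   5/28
0.7561 dits

Joint entropy is H(X,Y) = -Σ_{x,y} p(x,y) log p(x,y).

Summing over all non-zero entries:
H(X,Y) = -[3/28·log_10(3/28) + 3/28·log_10(3/28) + 1/7·log_10(1/7) + 3/14·log_10(3/14) + 1/4·log_10(1/4) + 5/28·log_10(5/28)]
H(X,Y) = 0.7561 dits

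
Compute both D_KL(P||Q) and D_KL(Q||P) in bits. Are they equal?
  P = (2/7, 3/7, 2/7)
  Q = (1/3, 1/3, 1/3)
D_KL(P||Q) = 0.0283, D_KL(Q||P) = 0.0274

KL divergence is not symmetric: D_KL(P||Q) ≠ D_KL(Q||P) in general.

D_KL(P||Q) = 0.0283 bits
D_KL(Q||P) = 0.0274 bits

No, they are not equal!

This asymmetry is why KL divergence is not a true distance metric.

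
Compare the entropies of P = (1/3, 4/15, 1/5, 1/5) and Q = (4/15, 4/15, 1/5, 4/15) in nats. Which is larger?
Q

Computing entropies in nats:
H(P) = 1.3624
H(Q) = 1.3793

Distribution Q has higher entropy.

Intuition: The distribution closer to uniform (more spread out) has higher entropy.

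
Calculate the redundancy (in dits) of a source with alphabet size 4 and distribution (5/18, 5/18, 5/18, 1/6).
0.0088 dits

Redundancy measures how far a source is from maximum entropy:
R = H_max - H(X)

Maximum entropy for 4 symbols: H_max = log_10(4) = 0.6021 dits
Actual entropy: H(X) = 0.5933 dits
Redundancy: R = 0.6021 - 0.5933 = 0.0088 dits

This redundancy represents potential for compression: the source could be compressed by 0.0088 dits per symbol.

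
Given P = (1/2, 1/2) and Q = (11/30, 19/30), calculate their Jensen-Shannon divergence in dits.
0.0039 dits

Jensen-Shannon divergence is:
JSD(P||Q) = 0.5 × D_KL(P||M) + 0.5 × D_KL(Q||M)
where M = 0.5 × (P + Q) is the mixture distribution.

M = 0.5 × (1/2, 1/2) + 0.5 × (11/30, 19/30) = (13/30, 17/30)

D_KL(P||M) = 0.0039 dits
D_KL(Q||M) = 0.0040 dits

JSD(P||Q) = 0.5 × 0.0039 + 0.5 × 0.0040 = 0.0039 dits

Unlike KL divergence, JSD is symmetric and bounded: 0 ≤ JSD ≤ log(2).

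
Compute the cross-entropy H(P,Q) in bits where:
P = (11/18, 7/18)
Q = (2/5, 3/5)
1.0944 bits

Cross-entropy: H(P,Q) = -Σ p(x) log q(x)

Alternatively: H(P,Q) = H(P) + D_KL(P||Q)
H(P) = 0.9641 bits
D_KL(P||Q) = 0.1304 bits

H(P,Q) = 0.9641 + 0.1304 = 1.0944 bits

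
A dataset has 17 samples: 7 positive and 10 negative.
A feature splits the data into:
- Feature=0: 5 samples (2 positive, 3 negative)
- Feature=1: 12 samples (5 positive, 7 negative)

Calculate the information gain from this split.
0.0002 bits

Information Gain = H(Y) - H(Y|Feature)

Before split:
P(positive) = 7/17 = 0.4118
H(Y) = 0.9774 bits

After split:
Feature=0: H = 0.9710 bits (weight = 5/17)
Feature=1: H = 0.9799 bits (weight = 12/17)
H(Y|Feature) = (5/17)×0.9710 + (12/17)×0.9799 = 0.9772 bits

Information Gain = 0.9774 - 0.9772 = 0.0002 bits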